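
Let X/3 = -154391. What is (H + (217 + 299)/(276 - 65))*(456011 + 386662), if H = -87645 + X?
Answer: -97937210505186/211 ≈ -4.6416e+11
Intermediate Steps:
X = -463173 (X = 3*(-154391) = -463173)
H = -550818 (H = -87645 - 463173 = -550818)
(H + (217 + 299)/(276 - 65))*(456011 + 386662) = (-550818 + (217 + 299)/(276 - 65))*(456011 + 386662) = (-550818 + 516/211)*842673 = -116222082/211*842673 = -97937210505186/211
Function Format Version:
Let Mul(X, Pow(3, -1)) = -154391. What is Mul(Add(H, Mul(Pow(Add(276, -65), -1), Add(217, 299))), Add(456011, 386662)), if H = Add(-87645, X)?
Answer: Rational(-97937210505186, 211) ≈ -4.6416e+11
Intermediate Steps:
X = -463173 (X = Mul(3, -154391) = -463173)
H = -550818 (H = Add(-87645, -463173) = -550818)
Mul(Add(H, Mul(Pow(Add(276, -65), -1), Add(217, 299))), Add(456011, 386662)) = Mul(Add(-550818, Mul(Pow(Add(276, -65), -1), Add(217, 299))), Add(456011, 386662)) = Mul(Add(-550818, Mul(Pow(211, -1), 516)), 842673) = Mul(Add(-550818, Mul(Rational(1, 211), 516)), 842673) = Mul(Add(-550818, Rational(516, 211)), 842673) = Mul(Rational(-116222082, 211), 842673) = Rational(-97937210505186, 211)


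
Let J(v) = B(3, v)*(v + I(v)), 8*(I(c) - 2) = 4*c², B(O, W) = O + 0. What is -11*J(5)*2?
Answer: -1287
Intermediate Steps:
B(O, W) = O
I(c) = 2 + c²/2 (I(c) = 2 + (4*c²)/8 = 2 + c²/2)
J(v) = 6 + 3*v + 3*v²/2 (J(v) = 3*(v + (2 + v²/2)) = 3*(2 + v + v²/2) = 6 + 3*v + 3*v²/2)
-11*J(5)*2 = -11*(6 + 3*5 + (3/2)*5²)*2 = -11*(6 + 15 + (3/2)*25)*2 = -11*(6 + 15 + 75/2)*2 = -11*117/2*2 = -1287/2*2 = -1287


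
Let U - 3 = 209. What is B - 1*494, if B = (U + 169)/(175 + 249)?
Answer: -209075/424 ≈ -493.10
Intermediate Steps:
U = 212 (U = 3 + 209 = 212)
B = 381/424 (B = (212 + 169)/(175 + 249) = 381/424 ≈ 0.89859)
B - 1*494 = 381/424 - 1*494 = 381/424 - 494 = -209075/424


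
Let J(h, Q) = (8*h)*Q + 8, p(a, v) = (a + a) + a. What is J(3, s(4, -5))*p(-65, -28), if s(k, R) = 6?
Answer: -29640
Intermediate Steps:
p(a, v) = 3*a (p(a, v) = 2*a + a = 3*a)
J(h, Q) = 8 + 8*Q*h (J(h, Q) = 8*Q*h + 8 = 8 + 8*Q*h)
J(3, s(4, -5))*p(-65, -28) = (8 + 8*6*3)*(3*(-65)) = (8 + 144)*(-195) = 152*(-195) = -29640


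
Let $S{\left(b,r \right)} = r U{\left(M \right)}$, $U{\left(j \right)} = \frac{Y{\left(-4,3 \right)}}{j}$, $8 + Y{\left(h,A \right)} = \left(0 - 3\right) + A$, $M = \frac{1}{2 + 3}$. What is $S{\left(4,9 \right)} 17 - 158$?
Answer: $-6278$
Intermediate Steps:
$M = \frac{1}{5} \approx 0.2$
$Y{\left(h,A \right)} = -11 + A$ ($Y{\left(h,A \right)} = -8 + \left(\left(0 - 3\right) + A\right) = -8 + \left(-3 + A\right) = -11 + A$)
$U{\left(j \right)} = - \frac{8}{j}$ ($U{\left(j \right)} = \frac{-11 + 3}{j} = - \frac{8}{j}$)
$S{\left(b,r \right)} = - 40 r$ ($S{\left(b,r \right)} = r \left(- 8 \frac{1}{\frac{1}{5}}\right) = r \left(\left(-8\right) 5\right) = r \left(-40\right) = - 40 r$)
$S{\left(4,9 \right)} 17 - 158 = \left(-40\right) 9 \cdot 17 - 158 = \left(-360\right) 17 - 158 = -6120 - 158 = -6278$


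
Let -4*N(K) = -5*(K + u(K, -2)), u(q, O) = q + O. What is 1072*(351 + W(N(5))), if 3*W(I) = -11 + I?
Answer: 1127744/3 ≈ 3.7591e+5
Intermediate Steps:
u(q, O) = O + q
N(K) = -5/2 + 5*K/2 (N(K) = -(-5)*(K + (-2 + K))/4 = -(-5)*(-2 + 2*K)/4 = -(10 - 10*K)/4 = -5/2 + 5*K/2)
W(I) = -11/3 + I/3 (W(I) = (-11 + I)/3 = -11/3 + I/3)
1072*(351 + W(N(5))) = 1072*(351 + (-11/3 + (-5/2 + (5/2)*5)/3)) = 1072*(351 + (-11/3 + (-5/2 + 25/2)/3)) = 1072*(351 + (-11/3 + (⅓)*10)) = 1072*(351 + (-11/3 + 10/3)) = 1072*(351 - ⅓) = 1072*(1052/3) = 1127744/3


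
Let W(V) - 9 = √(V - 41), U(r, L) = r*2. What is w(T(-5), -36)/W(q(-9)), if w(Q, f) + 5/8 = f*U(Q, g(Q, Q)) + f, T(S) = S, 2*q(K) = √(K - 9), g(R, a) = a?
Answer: 2587/(4*(18 + √2*√(-82 + 3*I*√2))) ≈ 23.705 - 16.566*I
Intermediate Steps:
U(r, L) = 2*r
q(K) = √(-9 + K)/2 (q(K) = √(K - 9)/2 = √(-9 + K)/2)
w(Q, f) = -5/8 + f + 2*Q*f (w(Q, f) = -5/8 + (f*(2*Q) + f) = -5/8 + (2*Q*f + f) = -5/8 + (f + 2*Q*f) = -5/8 + f + 2*Q*f)
W(V) = 9 + √(-41 + V) (W(V) = 9 + √(V - 41) = 9 + √(-41 + V))
w(T(-5), -36)/W(q(-9)) = (-5/8 - 36 + 2*(-5)*(-36))/(9 + √(-41 + √(-9 - 9)/2)) = (-5/8 - 36 + 360)/(9 + √(-41 + √(-18)/2)) = 2587/(8*(9 + √(-41 + (3*I*√2)/2))) = 2587/(8*(9 + √(-41 + 3*I*√2/2)))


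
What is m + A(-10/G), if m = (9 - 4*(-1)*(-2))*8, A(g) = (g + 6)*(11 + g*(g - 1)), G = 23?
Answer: 884408/12167 ≈ 72.689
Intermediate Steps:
A(g) = (6 + g)*(11 + g*(-1 + g))
m = 8 (m = (9 + 4*(-2))*8 = (9 - 8)*8 = 1*8 = 8)
m + A(-10/G) = 8 + (66 + (-10/23)³ + 5*(-10/23) + 5*(-10/23)²) = 8 + (66 - 1000/12167 - 50/23 + 5*(100/529)) = 8 + (66 - 1000/12167 - 50/23 + 500/529) = 8 + 787072/12167 = 884408/12167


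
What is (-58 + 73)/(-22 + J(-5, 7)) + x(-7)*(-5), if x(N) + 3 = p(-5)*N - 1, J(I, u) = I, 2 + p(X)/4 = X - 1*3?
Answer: -12425/9 ≈ -1380.6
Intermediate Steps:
p(X) = -20 + 4*X (p(X) = -8 + 4*(X - 1*3) = -8 + 4*(X - 3) = -8 + 4*(-3 + X) = -8 + (-12 + 4*X) = -20 + 4*X)
x(N) = -4 - 40*N (x(N) = -3 + ((-20 + 4*(-5))*N - 1) = -3 + ((-20 - 20)*N - 1) = -3 + (-40*N - 1) = -3 + (-1 - 40*N) = -4 - 40*N)
(-58 + 73)/(-22 + J(-5, 7)) + x(-7)*(-5) = (-58 + 73)/(-22 - 5) + (-4 - 40*(-7))*(-5) = 15/(-27) + (-4 + 280)*(-5) = 15*(-1/27) + 276*(-5) = -5/9 - 1380 = -12425/9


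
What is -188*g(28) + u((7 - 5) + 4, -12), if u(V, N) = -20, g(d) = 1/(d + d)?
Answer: -327/14 ≈ -23.357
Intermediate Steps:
g(d) = 1/(2*d)
-188*g(28) + u((7 - 5) + 4, -12) = -94/28 - 20 = -188*1/56 - 20 = -47/14 - 20 = -327/14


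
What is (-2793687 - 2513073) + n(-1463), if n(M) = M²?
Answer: -3166391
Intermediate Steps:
(-2793687 - 2513073) + n(-1463) = (-2793687 - 2513073) + (-1463)² = -5306760 + 2140369 = -3166391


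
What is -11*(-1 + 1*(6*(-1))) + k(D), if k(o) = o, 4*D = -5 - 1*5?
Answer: 149/2 ≈ 74.500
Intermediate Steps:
D = -5/2 (D = (-5 - 1*5)/4 = (-5 - 5)/4 = (¼)*(-10) = -5/2 ≈ -2.5000)
-11*(-1 + 1*(6*(-1))) + k(D) = -11*(-1 + 1*(6*(-1))) - 5/2 = -11*(-1 + 1*(-6)) - 5/2 = -11*(-1 - 6) - 5/2 = -11*(-7) - 5/2 = 77 - 5/2 = 149/2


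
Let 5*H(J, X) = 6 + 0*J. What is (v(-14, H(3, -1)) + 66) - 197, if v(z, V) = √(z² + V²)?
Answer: -131 + 2*√1234/5 ≈ -116.95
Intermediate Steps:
H(J, X) = 6/5 (H(J, X) = (6 + 0*J)/5 = (6 + 0)/5 = (⅕)*6 = 6/5)
v(z, V) = √(V² + z²)
(v(-14, H(3, -1)) + 66) - 197 = (√((6/5)² + (-14)²) + 66) - 197 = (√(36/25 + 196) + 66) - 197 = (√(4936/25) + 66) - 197 = (2*√1234/5 + 66) - 197 = (66 + 2*√1234/5) - 197 = -131 + 2*√1234/5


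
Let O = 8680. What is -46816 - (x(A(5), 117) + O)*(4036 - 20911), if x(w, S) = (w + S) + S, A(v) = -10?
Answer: 150208184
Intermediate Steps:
x(w, S) = w + 2*S (x(w, S) = (S + w) + S = w + 2*S)
-46816 - (x(A(5), 117) + O)*(4036 - 20911) = -46816 - ((-10 + 2*117) + 8680)*(4036 - 20911) = -46816 - ((-10 + 234) + 8680)*(-16875) = -46816 - (224 + 8680)*(-16875) = -46816 - 8904*(-16875) = -46816 - 1*(-150255000) = -46816 + 150255000 = 150208184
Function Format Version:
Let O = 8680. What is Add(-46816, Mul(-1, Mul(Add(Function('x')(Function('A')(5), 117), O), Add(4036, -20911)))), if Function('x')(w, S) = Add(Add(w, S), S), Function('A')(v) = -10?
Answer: 150208184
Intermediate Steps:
Function('x')(w, S) = Add(w, Mul(2, S)) (Function('x')(w, S) = Add(Add(S, w), S) = Add(w, Mul(2, S)))
Add(-46816, Mul(-1, Mul(Add(Function('x')(Function('A')(5), 117), O), Add(4036, -20911)))) = Add(-46816, Mul(-1, Mul(Add(Add(-10, Mul(2, 117)), 8680), Add(4036, -20911)))) = Add(-46816, Mul(-1, Mul(Add(Add(-10, 234), 8680), -16875))) = Add(-46816, Mul(-1, Mul(Add(224, 8680), -16875))) = Add(-46816, Mul(-1, Mul(8904, -16875))) = Add(-46816, Mul(-1, -150255000)) = Add(-46816, 150255000) = 150208184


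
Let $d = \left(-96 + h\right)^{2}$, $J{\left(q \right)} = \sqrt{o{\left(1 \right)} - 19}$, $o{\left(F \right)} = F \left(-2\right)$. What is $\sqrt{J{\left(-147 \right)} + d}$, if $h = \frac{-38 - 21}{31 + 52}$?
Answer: $\frac{\sqrt{64432729 + 6889 i \sqrt{21}}}{83} \approx 96.711 + 0.023692 i$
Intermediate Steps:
$o{\left(F \right)} = - 2 F$
$h = - \frac{59}{83} \approx -0.71084$
$J{\left(q \right)} = i \sqrt{21}$ ($J{\left(q \right)} = \sqrt{\left(-2\right) 1 - 19} = \sqrt{-2 - 19} = \sqrt{-21} = i \sqrt{21}$)
$d = \frac{64432729}{6889}$ ($d = \left(-96 - \frac{59}{83}\right)^{2} = \left(- \frac{8027}{83}\right)^{2} = \frac{64432729}{6889} \approx 9353.0$)
$\sqrt{J{\left(-147 \right)} + d} = \sqrt{i \sqrt{21} + \frac{64432729}{6889}} = \sqrt{\frac{64432729}{6889} + i \sqrt{21}}$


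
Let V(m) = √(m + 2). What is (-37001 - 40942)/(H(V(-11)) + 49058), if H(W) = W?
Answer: -3823727694/2406687373 + 233829*I/2406687373 ≈ -1.5888 + 9.7158e-5*I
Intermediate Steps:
V(m) = √(2 + m)
(-37001 - 40942)/(H(V(-11)) + 49058) = (-37001 - 40942)/(√(2 - 11) + 49058) = -77943/(√(-9) + 49058) = -77943/(3*I + 49058) = -77943*(49058 - 3*I)/2406687373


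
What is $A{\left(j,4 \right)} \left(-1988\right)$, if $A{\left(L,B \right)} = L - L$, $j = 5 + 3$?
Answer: $0$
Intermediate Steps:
$j = 8$
$A{\left(L,B \right)} = 0$
$A{\left(j,4 \right)} \left(-1988\right) = 0 \left(-1988\right) = 0$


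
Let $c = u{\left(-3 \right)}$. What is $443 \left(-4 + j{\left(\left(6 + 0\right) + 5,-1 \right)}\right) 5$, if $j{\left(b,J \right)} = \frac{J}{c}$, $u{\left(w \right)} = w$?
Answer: $- \frac{24365}{3} \approx -8121.7$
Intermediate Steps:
$c = -3$
$j{\left(b,J \right)} = - \frac{J}{3}$ ($j{\left(b,J \right)} = \frac{J}{-3} = J \left(- \frac{1}{3}\right) = - \frac{J}{3}$)
$443 \left(-4 + j{\left(\left(6 + 0\right) + 5,-1 \right)}\right) 5 = 443 \left(-4 - - \frac{1}{3}\right) 5 = 443 \left(-4 + \frac{1}{3}\right) 5 = 443 \left(\left(- \frac{11}{3}\right) 5\right) = 443 \left(- \frac{55}{3}\right) = - \frac{24365}{3}$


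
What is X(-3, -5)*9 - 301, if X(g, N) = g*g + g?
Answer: -247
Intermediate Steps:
X(g, N) = g + g² (X(g, N) = g² + g = g + g²)
X(-3, -5)*9 - 301 = -3*(1 - 3)*9 - 301 = -3*(-2)*9 - 301 = 6*9 - 301 = 54 - 301 = -247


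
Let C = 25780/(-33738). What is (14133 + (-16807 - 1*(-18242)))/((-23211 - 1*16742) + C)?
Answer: -262616592/673980047 ≈ -0.38965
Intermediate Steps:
C = -12890/16869 (C = 25780*(-1/33738) = -12890/16869 ≈ -0.76412)
(14133 + (-16807 - 1*(-18242)))/((-23211 - 1*16742) + C) = (14133 + (-16807 - 1*(-18242)))/((-23211 - 1*16742) - 12890/16869) = (14133 + (-16807 + 18242))/((-23211 - 16742) - 12890/16869) = (14133 + 1435)/(-39953 - 12890/16869) = 15568/(-673980047/16869) = 15568*(-16869/673980047) = -262616592/673980047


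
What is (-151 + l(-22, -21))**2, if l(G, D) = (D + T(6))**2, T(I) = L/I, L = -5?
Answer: 137475625/1296 ≈ 1.0608e+5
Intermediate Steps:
T(I) = -5/I
l(G, D) = (-5/6 + D)**2 (l(G, D) = (D - 5/6)**2 = (-5/6 + D)**2)
(-151 + l(-22, -21))**2 = (-151 + (-5 + 6*(-21))**2/36)**2 = (-151 + (-5 - 126)**2/36)**2 = (-151 + (1/36)*(-131)**2)**2 = (-151 + (1/36)*17161)**2 = (-151 + 17161/36)**2 = (11725/36)**2 = 137475625/1296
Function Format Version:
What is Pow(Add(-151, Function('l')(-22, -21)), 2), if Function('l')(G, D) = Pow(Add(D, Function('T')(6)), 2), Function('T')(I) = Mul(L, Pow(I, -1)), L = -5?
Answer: Rational(137475625, 1296) ≈ 1.0608e+5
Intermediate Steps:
Function('T')(I) = Mul(-5, Pow(I, -1))
Function('l')(G, D) = Pow(Add(Rational(-5, 6), D), 2) (Function('l')(G, D) = Pow(Add(D, Mul(-5, Pow(6, -1))), 2) = Pow(Add(D, Mul(-5, Rational(1, 6))), 2) = Pow(Add(D, Rational(-5, 6)), 2) = Pow(Add(Rational(-5, 6), D), 2))
Pow(Add(-151, Function('l')(-22, -21)), 2) = Pow(Add(-151, Mul(Rational(1, 36), Pow(Add(-5, Mul(6, -21)), 2))), 2) = Pow(Add(-151, Mul(Rational(1, 36), Pow(Add(-5, -126), 2))), 2) = Pow(Add(-151, Mul(Rational(1, 36), Pow(-131, 2))), 2) = Pow(Add(-151, Mul(Rational(1, 36), 17161)), 2) = Pow(Add(-151, Rational(17161, 36)), 2) = Pow(Rational(11725, 36), 2) = Rational(137475625, 1296)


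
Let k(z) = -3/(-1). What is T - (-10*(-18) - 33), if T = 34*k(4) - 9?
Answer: -54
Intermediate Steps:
k(z) = 3 (k(z) = -3*(-1) = 3)
T = 93 (T = 34*3 - 9 = 102 - 9 = 93)
T - (-10*(-18) - 33) = 93 - (-10*(-18) - 33) = 93 - (180 - 33) = 93 - 1*147 = 93 - 147 = -54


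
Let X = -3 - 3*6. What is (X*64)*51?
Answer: -68544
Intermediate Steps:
X = -21 (X = -3 - 18 = -21)
(X*64)*51 = -21*64*51 = -1344*51 = -68544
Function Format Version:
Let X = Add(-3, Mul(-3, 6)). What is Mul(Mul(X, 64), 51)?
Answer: -68544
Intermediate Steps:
X = -21 (X = Add(-3, -18) = -21)
Mul(Mul(X, 64), 51) = Mul(Mul(-21, 64), 51) = Mul(-1344, 51) = -68544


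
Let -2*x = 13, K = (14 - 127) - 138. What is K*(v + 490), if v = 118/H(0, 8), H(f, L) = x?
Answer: -1539634/13 ≈ -1.1843e+5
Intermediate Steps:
K = -251 (K = -113 - 138 = -251)
x = -13/2 (x = -1/2*13 = -13/2 ≈ -6.5000)
H(f, L) = -13/2
v = -236/13 (v = 118/(-13/2) = 118*(-2/13) = -236/13 ≈ -18.154)
K*(v + 490) = -251*(-236/13 + 490) = -251*6134/13 = -1539634/13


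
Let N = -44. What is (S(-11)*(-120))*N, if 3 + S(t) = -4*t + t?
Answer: 158400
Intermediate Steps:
S(t) = -3 - 3*t (S(t) = -3 + (-4*t + t) = -3 - 3*t)
(S(-11)*(-120))*N = ((-3 - 3*(-11))*(-120))*(-44) = ((-3 + 33)*(-120))*(-44) = (30*(-120))*(-44) = -3600*(-44) = 158400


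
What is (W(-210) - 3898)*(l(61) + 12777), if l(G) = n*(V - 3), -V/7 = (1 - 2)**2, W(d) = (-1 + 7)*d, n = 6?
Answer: -65594286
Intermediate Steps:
W(d) = 6*d
V = -7 (V = -7*(1 - 2)**2 = -7*(-1)**2 = -7*1 = -7)
l(G) = -60 (l(G) = 6*(-7 - 3) = 6*(-10) = -60)
(W(-210) - 3898)*(l(61) + 12777) = (6*(-210) - 3898)*(-60 + 12777) = (-1260 - 3898)*12717 = -5158*12717 = -65594286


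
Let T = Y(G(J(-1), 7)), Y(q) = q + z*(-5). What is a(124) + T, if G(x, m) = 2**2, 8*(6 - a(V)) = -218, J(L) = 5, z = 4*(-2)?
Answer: 309/4 ≈ 77.250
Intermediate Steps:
z = -8
a(V) = 133/4 (a(V) = 6 - 1/8*(-218) = 6 + 109/4 = 133/4)
G(x, m) = 4
Y(q) = 40 + q (Y(q) = q - 8*(-5) = q + 40 = 40 + q)
T = 44 (T = 40 + 4 = 44)
a(124) + T = 133/4 + 44 = 309/4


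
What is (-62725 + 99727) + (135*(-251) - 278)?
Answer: 2839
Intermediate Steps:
(-62725 + 99727) + (135*(-251) - 278) = 37002 + (-33885 - 278) = 37002 - 34163 = 2839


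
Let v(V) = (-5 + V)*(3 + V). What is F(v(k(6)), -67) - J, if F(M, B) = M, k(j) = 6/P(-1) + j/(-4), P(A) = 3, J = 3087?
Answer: -12411/4 ≈ -3102.8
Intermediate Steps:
k(j) = 2 - j/4 (k(j) = 6/3 + j/(-4) = 6*(⅓) + j*(-¼) = 2 - j/4)
F(v(k(6)), -67) - J = (-15 + (2 - ¼*6)² - 2*(2 - ¼*6)) - 1*3087 = (-15 + (2 - 3/2)² - 2*(2 - 3/2)) - 3087 = (-15 + (½)² - 2*½) - 3087 = (-15 + ¼ - 1) - 3087 = -63/4 - 3087 = -12411/4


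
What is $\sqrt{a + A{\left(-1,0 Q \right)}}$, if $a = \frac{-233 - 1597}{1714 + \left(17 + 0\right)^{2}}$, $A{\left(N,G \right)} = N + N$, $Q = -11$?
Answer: $\frac{2 i \sqrt{2922377}}{2003} \approx 1.7069 i$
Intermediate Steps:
$A{\left(N,G \right)} = 2 N$
$a = - \frac{1830}{2003}$ ($a = - \frac{1830}{1714 + 17^{2}} = - \frac{1830}{1714 + 289} = - \frac{1830}{2003} \approx -0.91363$)
$\sqrt{a + A{\left(-1,0 Q \right)}} = \sqrt{- \frac{1830}{2003} + 2 \left(-1\right)} = \sqrt{- \frac{1830}{2003} - 2} = \sqrt{- \frac{5836}{2003}} = \frac{2 i \sqrt{2922377}}{2003}$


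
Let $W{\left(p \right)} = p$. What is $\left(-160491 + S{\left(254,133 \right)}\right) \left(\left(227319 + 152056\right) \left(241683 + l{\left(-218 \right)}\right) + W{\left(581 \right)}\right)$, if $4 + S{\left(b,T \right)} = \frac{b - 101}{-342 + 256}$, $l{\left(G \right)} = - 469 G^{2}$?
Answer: $\frac{57723735133154638031}{43} \approx 1.3424 \cdot 10^{18}$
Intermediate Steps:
$S{\left(b,T \right)} = - \frac{243}{86} - \frac{b}{86}$ ($S{\left(b,T \right)} = -4 + \frac{b - 101}{-342 + 256} = -4 + \frac{-101 + b}{-86} = -4 + \left(-101 + b\right) \left(- \frac{1}{86}\right) = -4 - \left(- \frac{101}{86} + \frac{b}{86}\right) = - \frac{243}{86} - \frac{b}{86}$)
$\left(-160491 + S{\left(254,133 \right)}\right) \left(\left(227319 + 152056\right) \left(241683 + l{\left(-218 \right)}\right) + W{\left(581 \right)}\right) = \left(-160491 - \frac{497}{86}\right) \left(\left(227319 + 152056\right) \left(241683 - 469 \left(-218\right)^{2}\right) + 581\right) = \left(-160491 - \frac{497}{86}\right) \left(379375 \left(241683 - 22288756\right) + 581\right) = - \frac{13802723 \left(379375 \left(-22047073\right) + 581\right)}{86} = - \frac{13802723 \left(-8364108319375 + 581\right)}{86} = \left(- \frac{13802723}{86}\right) \left(-8364108318794\right) = \frac{57723735133154638031}{43}$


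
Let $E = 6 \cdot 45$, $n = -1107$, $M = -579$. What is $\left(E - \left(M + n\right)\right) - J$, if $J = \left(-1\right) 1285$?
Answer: $3241$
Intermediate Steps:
$E = 270$
$J = -1285$
$\left(E - \left(M + n\right)\right) - J = \left(270 - \left(-579 - 1107\right)\right) - -1285 = \left(270 - -1686\right) + 1285 = \left(270 + 1686\right) + 1285 = 1956 + 1285 = 3241$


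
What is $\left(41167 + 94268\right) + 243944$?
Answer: $379379$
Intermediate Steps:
$\left(41167 + 94268\right) + 243944 = 135435 + 243944 = 379379$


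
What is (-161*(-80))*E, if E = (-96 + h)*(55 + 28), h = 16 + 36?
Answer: -47037760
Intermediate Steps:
h = 52
E = -3652 (E = (-96 + 52)*(55 + 28) = -44*83 = -3652)
(-161*(-80))*E = -161*(-80)*(-3652) = 12880*(-3652) = -47037760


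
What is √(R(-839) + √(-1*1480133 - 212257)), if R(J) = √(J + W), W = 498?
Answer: √I*√(√341 + √1692390) ≈ 25.684 + 25.684*I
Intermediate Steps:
R(J) = √(498 + J) (R(J) = √(J + 498) = √(498 + J))
√(R(-839) + √(-1*1480133 - 212257)) = √(√(498 - 839) + √(-1*1480133 - 212257)) = √(√(-341) + √(-1480133 - 212257)) = √(I*√341 + √(-1692390)) = √(I*√341 + I*√1692390)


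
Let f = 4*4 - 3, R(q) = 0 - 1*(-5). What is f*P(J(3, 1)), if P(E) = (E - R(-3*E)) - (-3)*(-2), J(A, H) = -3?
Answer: -182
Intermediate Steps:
R(q) = 5 (R(q) = 0 + 5 = 5)
f = 13 (f = 16 - 3 = 13)
P(E) = -11 + E (P(E) = (E - 1*5) - (-3)*(-2) = (E - 5) - 1*6 = (-5 + E) - 6 = -11 + E)
f*P(J(3, 1)) = 13*(-11 - 3) = 13*(-14) = -182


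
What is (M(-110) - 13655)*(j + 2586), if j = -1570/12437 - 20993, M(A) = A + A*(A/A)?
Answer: 3176395827375/12437 ≈ 2.5540e+8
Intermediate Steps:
M(A) = 2*A (M(A) = A + A*1 = A + A = 2*A)
j = -261091511/12437 (j = -1570*1/12437 - 20993 = -1570/12437 - 20993 = -261091511/12437 ≈ -20993.)
(M(-110) - 13655)*(j + 2586) = (2*(-110) - 13655)*(-261091511/12437 + 2586) = (-220 - 13655)*(-228929429/12437) = -13875*(-228929429/12437) = 3176395827375/12437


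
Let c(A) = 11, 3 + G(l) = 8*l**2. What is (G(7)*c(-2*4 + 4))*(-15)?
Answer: -64185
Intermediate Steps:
G(l) = -3 + 8*l**2
(G(7)*c(-2*4 + 4))*(-15) = ((-3 + 8*7**2)*11)*(-15) = ((-3 + 8*49)*11)*(-15) = ((-3 + 392)*11)*(-15) = (389*11)*(-15) = 4279*(-15) = -64185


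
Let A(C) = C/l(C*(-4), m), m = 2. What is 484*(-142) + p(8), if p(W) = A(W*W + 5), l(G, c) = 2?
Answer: -137387/2 ≈ -68694.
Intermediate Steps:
A(C) = C/2
p(W) = 5/2 + W²/2 (p(W) = (W*W + 5)/2 = (W² + 5)/2 = (5 + W²)/2 = 5/2 + W²/2)
484*(-142) + p(8) = 484*(-142) + (5/2 + (½)*8²) = -68728 + (5/2 + (½)*64) = -68728 + (5/2 + 32) = -68728 + 69/2 = -137387/2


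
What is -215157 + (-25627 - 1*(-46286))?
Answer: -194498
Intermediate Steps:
-215157 + (-25627 - 1*(-46286)) = -215157 + (-25627 + 46286) = -215157 + 20659 = -194498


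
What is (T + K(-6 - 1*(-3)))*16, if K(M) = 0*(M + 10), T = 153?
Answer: 2448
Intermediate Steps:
K(M) = 0 (K(M) = 0*(10 + M) = 0)
(T + K(-6 - 1*(-3)))*16 = (153 + 0)*16 = 153*16 = 2448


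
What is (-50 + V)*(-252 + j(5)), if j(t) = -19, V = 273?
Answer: -60433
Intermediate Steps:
(-50 + V)*(-252 + j(5)) = (-50 + 273)*(-252 - 19) = 223*(-271) = -60433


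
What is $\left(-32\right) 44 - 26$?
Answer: $-1434$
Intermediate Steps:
$\left(-32\right) 44 - 26 = -1408 - 26 = -1434$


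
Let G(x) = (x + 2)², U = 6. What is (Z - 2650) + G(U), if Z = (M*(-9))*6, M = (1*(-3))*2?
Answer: -2262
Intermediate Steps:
M = -6 (M = -3*2 = -6)
Z = 324 (Z = -6*(-9)*6 = 54*6 = 324)
G(x) = (2 + x)²
(Z - 2650) + G(U) = (324 - 2650) + (2 + 6)² = -2326 + 8² = -2326 + 64 = -2262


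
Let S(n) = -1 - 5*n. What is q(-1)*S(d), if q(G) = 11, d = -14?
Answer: 759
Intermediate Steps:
q(-1)*S(d) = 11*(-1 - 5*(-14)) = 11*(-1 + 70) = 11*69 = 759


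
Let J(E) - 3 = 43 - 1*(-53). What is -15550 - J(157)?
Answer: -15649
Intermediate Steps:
J(E) = 99 (J(E) = 3 + (43 - 1*(-53)) = 3 + (43 + 53) = 3 + 96 = 99)
-15550 - J(157) = -15550 - 1*99 = -15550 - 99 = -15649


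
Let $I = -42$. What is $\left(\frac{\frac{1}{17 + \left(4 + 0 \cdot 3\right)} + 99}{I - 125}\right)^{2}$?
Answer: $\frac{4326400}{12299049} \approx 0.35177$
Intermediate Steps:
$\left(\frac{\frac{1}{17 + \left(4 + 0 \cdot 3\right)} + 99}{I - 125}\right)^{2} = \left(\frac{\frac{1}{17 + \left(4 + 0 \cdot 3\right)} + 99}{-42 - 125}\right)^{2} = \left(\frac{\frac{1}{17 + \left(4 + 0\right)} + 99}{-167}\right)^{2} = \left(\left(\frac{1}{17 + 4} + 99\right) \left(- \frac{1}{167}\right)\right)^{2} = \left(\left(\frac{1}{21} + 99\right) \left(- \frac{1}{167}\right)\right)^{2} = \left(\frac{2080}{21} \left(- \frac{1}{167}\right)\right)^{2} = \left(- \frac{2080}{3507}\right)^{2} = \frac{4326400}{12299049}$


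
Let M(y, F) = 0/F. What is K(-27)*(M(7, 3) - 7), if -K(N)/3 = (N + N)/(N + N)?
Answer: 21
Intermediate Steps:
M(y, F) = 0
K(N) = -3 (K(N) = -3*(N + N)/(N + N) = -3*2*N/(2*N) = -3*2*N*1/(2*N) = -3*1 = -3)
K(-27)*(M(7, 3) - 7) = -3*(0 - 7) = -3*(-7) = 21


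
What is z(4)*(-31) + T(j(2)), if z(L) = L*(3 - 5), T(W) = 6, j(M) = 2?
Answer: 254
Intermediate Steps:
z(L) = -2*L (z(L) = L*(-2) = -2*L)
z(4)*(-31) + T(j(2)) = -2*4*(-31) + 6 = -8*(-31) + 6 = 248 + 6 = 254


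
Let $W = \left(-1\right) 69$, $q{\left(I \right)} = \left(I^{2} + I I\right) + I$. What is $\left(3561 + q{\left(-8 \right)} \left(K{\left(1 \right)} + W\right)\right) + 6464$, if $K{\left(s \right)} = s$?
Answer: $1865$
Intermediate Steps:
$q{\left(I \right)} = I + 2 I^{2}$ ($q{\left(I \right)} = \left(I^{2} + I^{2}\right) + I = 2 I^{2} + I = I + 2 I^{2}$)
$W = -69$
$\left(3561 + q{\left(-8 \right)} \left(K{\left(1 \right)} + W\right)\right) + 6464 = \left(3561 + - 8 \left(1 + 2 \left(-8\right)\right) \left(1 - 69\right)\right) + 6464 = \left(3561 + - 8 \left(1 - 16\right) \left(-68\right)\right) + 6464 = \left(3561 + \left(-8\right) \left(-15\right) \left(-68\right)\right) + 6464 = \left(3561 + 120 \left(-68\right)\right) + 6464 = \left(3561 - 8160\right) + 6464 = -4599 + 6464 = 1865$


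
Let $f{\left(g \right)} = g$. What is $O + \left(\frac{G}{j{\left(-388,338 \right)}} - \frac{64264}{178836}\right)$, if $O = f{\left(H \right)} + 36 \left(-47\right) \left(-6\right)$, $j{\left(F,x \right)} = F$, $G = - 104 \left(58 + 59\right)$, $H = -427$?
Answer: $\frac{42309563801}{4336773} \approx 9756.0$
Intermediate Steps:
$G = -12168$ ($G = \left(-104\right) 117 = -12168$)
$O = 9725$ ($O = -427 + 36 \left(-47\right) \left(-6\right) = -427 - -10152 = -427 + 10152 = 9725$)
$O + \left(\frac{G}{j{\left(-388,338 \right)}} - \frac{64264}{178836}\right) = 9725 - \left(- \frac{3042}{97} + \frac{16066}{44709}\right) = 9725 - - \frac{134446376}{4336773} = 9725 + \left(\frac{3042}{97} - \frac{16066}{44709}\right) = 9725 + \frac{134446376}{4336773} = \frac{42309563801}{4336773}$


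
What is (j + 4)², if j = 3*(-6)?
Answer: 196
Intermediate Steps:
j = -18
(j + 4)² = (-18 + 4)² = (-14)² = 196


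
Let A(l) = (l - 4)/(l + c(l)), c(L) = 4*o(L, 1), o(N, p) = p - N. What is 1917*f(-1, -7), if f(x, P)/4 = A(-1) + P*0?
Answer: -38340/7 ≈ -5477.1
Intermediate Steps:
c(L) = 4 - 4*L (c(L) = 4*(1 - L) = 4 - 4*L)
A(l) = (-4 + l)/(4 - 3*l) (A(l) = (l - 4)/(l + (4 - 4*l)) = (-4 + l)/(4 - 3*l))
f(x, P) = -20/7 (f(x, P) = 4*((-4 - 1)/(4 - 3*(-1)) + P*0) = 4*(-5/(4 + 3) + 0) = 4*(-5/7 + 0) = 4*(-5/7) = -20/7)
1917*f(-1, -7) = 1917*(-20/7) = -38340/7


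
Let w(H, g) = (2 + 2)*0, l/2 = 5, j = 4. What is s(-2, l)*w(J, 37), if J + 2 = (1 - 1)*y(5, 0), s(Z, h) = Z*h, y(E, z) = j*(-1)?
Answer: 0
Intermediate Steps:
l = 10 (l = 2*5 = 10)
y(E, z) = -4 (y(E, z) = 4*(-1) = -4)
J = -2 (J = -2 + (1 - 1)*(-4) = -2 + 0*(-4) = -2 + 0 = -2)
w(H, g) = 0 (w(H, g) = 4*0 = 0)
s(-2, l)*w(J, 37) = -2*10*0 = -20*0 = 0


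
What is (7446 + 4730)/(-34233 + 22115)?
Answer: -6088/6059 ≈ -1.0048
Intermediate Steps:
(7446 + 4730)/(-34233 + 22115) = 12176/(-12118) = 12176*(-1/12118) = -6088/6059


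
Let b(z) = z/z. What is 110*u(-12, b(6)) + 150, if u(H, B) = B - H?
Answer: 1580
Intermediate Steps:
b(z) = 1
110*u(-12, b(6)) + 150 = 110*(1 - 1*(-12)) + 150 = 110*(1 + 12) + 150 = 110*13 + 150 = 1430 + 150 = 1580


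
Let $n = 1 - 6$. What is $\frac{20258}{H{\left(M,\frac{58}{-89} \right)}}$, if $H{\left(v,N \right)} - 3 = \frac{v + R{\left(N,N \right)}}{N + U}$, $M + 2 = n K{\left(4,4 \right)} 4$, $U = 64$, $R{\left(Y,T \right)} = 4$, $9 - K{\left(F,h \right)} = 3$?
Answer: $\frac{4079093}{229} \approx 17813.0$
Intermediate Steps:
$K{\left(F,h \right)} = 6$ ($K{\left(F,h \right)} = 9 - 3 = 6$)
$n = -5$ ($n = 1 - 6 = -5$)
$M = -122$ ($M = -2 + \left(-5\right) 6 \cdot 4 = -2 - 120 = -122$)
$H{\left(v,N \right)} = 3 + \frac{4 + v}{64 + N}$ ($H{\left(v,N \right)} = 3 + \frac{v + 4}{N + 64} = 3 + \frac{4 + v}{64 + N}$)
$\frac{20258}{H{\left(M,\frac{58}{-89} \right)}} = \frac{20258}{\frac{1}{64 + \frac{58}{-89}} \left(196 - 122 + 3 \frac{58}{-89}\right)} = \frac{20258}{\frac{1}{64 + 58 \left(- \frac{1}{89}\right)} \left(196 - 122 + 3 \cdot 58 \left(- \frac{1}{89}\right)\right)} = \frac{20258}{\frac{1}{64 - \frac{58}{89}} \left(196 - 122 + 3 \left(- \frac{58}{89}\right)\right)} = \frac{20258}{\frac{1}{\frac{5638}{89}} \left(196 - 122 - \frac{174}{89}\right)} = \frac{20258}{\frac{89}{5638} \cdot \frac{6412}{89}} = \frac{20258}{\frac{3206}{2819}} = 20258 \cdot \frac{2819}{3206} = \frac{4079093}{229}$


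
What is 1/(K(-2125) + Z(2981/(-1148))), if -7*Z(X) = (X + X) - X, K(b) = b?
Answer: -8036/17073519 ≈ -0.00047067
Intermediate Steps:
Z(X) = -X/7 (Z(X) = -((X + X) - X)/7 = -(2*X - X)/7 = -X/7)
1/(K(-2125) + Z(2981/(-1148))) = 1/(-2125 - 2981/(7*(-1148))) = 1/(-2125 - 2981*(-1)/(7*1148)) = 1/(-2125 - 1/7*(-2981/1148)) = 1/(-2125 + 2981/8036) = 1/(-17073519/8036) = -8036/17073519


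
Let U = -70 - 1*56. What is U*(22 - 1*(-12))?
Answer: -4284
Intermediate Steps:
U = -126 (U = -70 - 56 = -126)
U*(22 - 1*(-12)) = -126*(22 - 1*(-12)) = -126*(22 + 12) = -126*34 = -4284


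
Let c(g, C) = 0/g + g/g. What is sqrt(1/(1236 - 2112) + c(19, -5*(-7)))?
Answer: 5*sqrt(7665)/438 ≈ 0.99943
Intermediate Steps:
c(g, C) = 1 (c(g, C) = 0 + 1 = 1)
sqrt(1/(1236 - 2112) + c(19, -5*(-7))) = sqrt(1/(1236 - 2112) + 1) = sqrt(1/(-876) + 1) = sqrt(-1/876 + 1) = sqrt(875/876) = 5*sqrt(7665)/438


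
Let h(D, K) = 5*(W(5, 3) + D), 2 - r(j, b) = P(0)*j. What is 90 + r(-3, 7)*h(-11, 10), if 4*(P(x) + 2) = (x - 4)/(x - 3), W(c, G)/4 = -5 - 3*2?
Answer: 915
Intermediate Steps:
W(c, G) = -44 (W(c, G) = 4*(-5 - 3*2) = 4*(-5 - 6) = 4*(-11) = -44)
P(x) = -2 + (-4 + x)/(4*(-3 + x)) (P(x) = -2 + ((x - 4)/(x - 3))/4 = -2 + ((-4 + x)/(-3 + x))/4 = -2 + (-4 + x)/(4*(-3 + x)))
r(j, b) = 2 + 5*j/3 (r(j, b) = 2 - (20 - 7*0)/(4*(-3 + 0))*j = 2 - (¼)*(20 + 0)/(-3)*j = 2 - (¼)*(-⅓)*20*j = 2 - (-5)*j/3 = 2 + 5*j/3)
h(D, K) = -220 + 5*D (h(D, K) = 5*(-44 + D) = -220 + 5*D)
90 + r(-3, 7)*h(-11, 10) = 90 + (2 + (5/3)*(-3))*(-220 + 5*(-11)) = 90 + (2 - 5)*(-220 - 55) = 90 - 3*(-275) = 90 + 825 = 915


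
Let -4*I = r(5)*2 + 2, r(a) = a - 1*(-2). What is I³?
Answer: -64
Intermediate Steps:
r(a) = 2 + a (r(a) = a + 2 = 2 + a)
I = -4 (I = -((2 + 5)*2 + 2)/4 = -(7*2 + 2)/4 = -(14 + 2)/4 = -¼*16 = -4)
I³ = (-4)³ = -64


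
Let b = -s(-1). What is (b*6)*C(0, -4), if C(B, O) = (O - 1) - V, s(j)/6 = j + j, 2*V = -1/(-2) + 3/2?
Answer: -432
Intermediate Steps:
V = 1 (V = (-1/(-2) + 3/2)/2 = (-1*(-1/2) + 3*(1/2))/2 = (1/2 + 3/2)/2 = (1/2)*2 = 1)
s(j) = 12*j (s(j) = 6*(j + j) = 6*(2*j) = 12*j)
C(B, O) = -2 + O (C(B, O) = (O - 1) - 1*1 = (-1 + O) - 1 = -2 + O)
b = 12 (b = -12*(-1) = -1*(-12) = 12)
(b*6)*C(0, -4) = (12*6)*(-2 - 4) = 72*(-6) = -432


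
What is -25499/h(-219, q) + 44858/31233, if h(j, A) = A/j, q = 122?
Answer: 174419321149/3810426 ≈ 45774.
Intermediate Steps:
-25499/h(-219, q) + 44858/31233 = -25499/(122/(-219)) + 44858/31233 = -25499/(122*(-1/219)) + 44858*(1/31233) = -25499/(-122/219) + 44858/31233 = -25499*(-219/122) + 44858/31233 = 5584281/122 + 44858/31233 = 174419321149/3810426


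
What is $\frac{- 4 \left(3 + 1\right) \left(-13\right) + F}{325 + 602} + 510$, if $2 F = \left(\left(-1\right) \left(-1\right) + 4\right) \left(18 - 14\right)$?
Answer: $\frac{472988}{927} \approx 510.24$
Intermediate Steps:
$F = 10$ ($F = \frac{\left(\left(-1\right) \left(-1\right) + 4\right) \left(18 - 14\right)}{2} = \frac{\left(1 + 4\right) 4}{2} = \frac{5 \cdot 4}{2} = \frac{1}{2} \cdot 20 = 10$)
$\frac{- 4 \left(3 + 1\right) \left(-13\right) + F}{325 + 602} + 510 = \frac{- 4 \left(3 + 1\right) \left(-13\right) + 10}{325 + 602} + 510 = \frac{\left(-4\right) 4 \left(-13\right) + 10}{927} + 510 = \left(\left(-16\right) \left(-13\right) + 10\right) \frac{1}{927} + 510 = \left(208 + 10\right) \frac{1}{927} + 510 = 218 \cdot \frac{1}{927} + 510 = \frac{218}{927} + 510 = \frac{472988}{927}$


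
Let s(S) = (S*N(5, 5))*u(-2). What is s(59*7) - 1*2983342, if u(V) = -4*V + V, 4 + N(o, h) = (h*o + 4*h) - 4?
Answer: -2891656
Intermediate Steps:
N(o, h) = -8 + 4*h + h*o (N(o, h) = -4 + ((h*o + 4*h) - 4) = -4 + ((4*h + h*o) - 4) = -4 + (-4 + 4*h + h*o) = -8 + 4*h + h*o)
u(V) = -3*V
s(S) = 222*S (s(S) = (S*(-8 + 4*5 + 5*5))*(-3*(-2)) = (S*(-8 + 20 + 25))*6 = (S*37)*6 = (37*S)*6 = 222*S)
s(59*7) - 1*2983342 = 222*(59*7) - 1*2983342 = 222*413 - 2983342 = 91686 - 2983342 = -2891656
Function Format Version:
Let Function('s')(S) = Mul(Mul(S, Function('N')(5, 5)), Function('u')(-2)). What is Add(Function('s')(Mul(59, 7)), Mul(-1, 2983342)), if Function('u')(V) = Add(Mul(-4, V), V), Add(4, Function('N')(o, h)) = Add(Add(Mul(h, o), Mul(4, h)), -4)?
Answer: -2891656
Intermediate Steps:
Function('N')(o, h) = Add(-8, Mul(4, h), Mul(h, o)) (Function('N')(o, h) = Add(-4, Add(Add(Mul(h, o), Mul(4, h)), -4)) = Add(-4, Add(Add(Mul(4, h), Mul(h, o)), -4)) = Add(-4, Add(-4, Mul(4, h), Mul(h, o))) = Add(-8, Mul(4, h), Mul(h, o)))
Function('u')(V) = Mul(-3, V)
Function('s')(S) = Mul(222, S) (Function('s')(S) = Mul(Mul(S, Add(-8, Mul(4, 5), Mul(5, 5))), Mul(-3, -2)) = Mul(Mul(S, Add(-8, 20, 25)), 6) = Mul(Mul(S, 37), 6) = Mul(Mul(37, S), 6) = Mul(222, S))
Add(Function('s')(Mul(59, 7)), Mul(-1, 2983342)) = Add(Mul(222, Mul(59, 7)), Mul(-1, 2983342)) = Add(Mul(222, 413), -2983342) = Add(91686, -2983342) = -2891656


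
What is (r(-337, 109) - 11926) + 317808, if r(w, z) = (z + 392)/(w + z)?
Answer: 23246865/76 ≈ 3.0588e+5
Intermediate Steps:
r(w, z) = (392 + z)/(w + z)
(r(-337, 109) - 11926) + 317808 = ((392 + 109)/(-337 + 109) - 11926) + 317808 = (501/(-228) - 11926) + 317808 = (-1/228*501 - 11926) + 317808 = (-167/76 - 11926) + 317808 = -906543/76 + 317808 = 23246865/76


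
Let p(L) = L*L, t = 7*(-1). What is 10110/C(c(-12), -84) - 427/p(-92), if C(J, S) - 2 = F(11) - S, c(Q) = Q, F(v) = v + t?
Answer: 2851087/25392 ≈ 112.28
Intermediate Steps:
t = -7
p(L) = L**2
F(v) = -7 + v (F(v) = v - 7 = -7 + v)
C(J, S) = 6 - S (C(J, S) = 2 + ((-7 + 11) - S) = 2 + (4 - S) = 6 - S)
10110/C(c(-12), -84) - 427/p(-92) = 10110/(6 - 1*(-84)) - 427/((-92)**2) = 10110/(6 + 84) - 427/8464 = 10110/90 - 427*1/8464 = 10110*(1/90) - 427/8464 = 337/3 - 427/8464 = 2851087/25392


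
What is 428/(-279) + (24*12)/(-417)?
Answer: -86276/38781 ≈ -2.2247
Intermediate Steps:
428/(-279) + (24*12)/(-417) = 428*(-1/279) + 288*(-1/417) = -428/279 - 96/139 = -86276/38781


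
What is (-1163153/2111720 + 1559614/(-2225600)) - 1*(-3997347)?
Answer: 18064328422693953/4519080800 ≈ 3.9973e+6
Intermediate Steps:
(-1163153/2111720 + 1559614/(-2225600)) - 1*(-3997347) = (-1163153*1/2111720 + 1559614*(-1/2225600)) + 3997347 = (-1163153/2111720 - 779807/1112800) + 3997347 = -5655943647/4519080800 + 3997347 = 18064328422693953/4519080800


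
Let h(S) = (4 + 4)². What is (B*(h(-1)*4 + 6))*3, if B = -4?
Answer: -3144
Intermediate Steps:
h(S) = 64 (h(S) = 8² = 64)
(B*(h(-1)*4 + 6))*3 = -4*(64*4 + 6)*3 = -4*(256 + 6)*3 = -4*262*3 = -1048*3 = -3144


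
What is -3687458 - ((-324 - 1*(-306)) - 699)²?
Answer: -4201547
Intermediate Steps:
-3687458 - ((-324 - 1*(-306)) - 699)² = -3687458 - ((-324 + 306) - 699)² = -3687458 - (-18 - 699)² = -3687458 - 1*(-717)² = -3687458 - 1*514089 = -3687458 - 514089 = -4201547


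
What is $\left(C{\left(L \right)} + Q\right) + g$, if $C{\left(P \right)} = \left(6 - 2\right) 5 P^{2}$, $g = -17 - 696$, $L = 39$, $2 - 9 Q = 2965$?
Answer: $\frac{264400}{9} \approx 29378.0$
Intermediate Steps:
$Q = - \frac{2963}{9}$ ($Q = \frac{2}{9} - \frac{2965}{9} = - \frac{2963}{9} \approx -329.22$)
$g = -713$ ($g = -17 - 696 = -713$)
$C{\left(P \right)} = 20 P^{2}$ ($C{\left(P \right)} = 4 \cdot 5 P^{2} = 20 P^{2}$)
$\left(C{\left(L \right)} + Q\right) + g = \left(20 \cdot 39^{2} - \frac{2963}{9}\right) - 713 = \left(20 \cdot 1521 - \frac{2963}{9}\right) - 713 = \left(30420 - \frac{2963}{9}\right) - 713 = \frac{270817}{9} - 713 = \frac{264400}{9}$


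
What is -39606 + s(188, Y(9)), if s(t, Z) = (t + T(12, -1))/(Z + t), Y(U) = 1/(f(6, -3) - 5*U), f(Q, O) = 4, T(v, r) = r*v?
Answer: -305236226/7707 ≈ -39605.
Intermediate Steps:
Y(U) = 1/(4 - 5*U)
s(t, Z) = (-12 + t)/(Z + t) (s(t, Z) = (t - 1*12)/(Z + t) = (t - 12)/(Z + t) = (-12 + t)/(Z + t))
-39606 + s(188, Y(9)) = -39606 + (-12 + 188)/(-1/(-4 + 5*9) + 188) = -39606 + 176/(-1/(-4 + 45) + 188) = -39606 + 176/(-1/41 + 188) = -39606 + 176/(7707/41) = -39606 + (41/7707)*176 = -39606 + 7216/7707 = -305236226/7707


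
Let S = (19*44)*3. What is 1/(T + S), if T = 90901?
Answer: 1/93409 ≈ 1.0706e-5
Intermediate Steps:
S = 2508 (S = 836*3 = 2508)
1/(T + S) = 1/(90901 + 2508) = 1/93409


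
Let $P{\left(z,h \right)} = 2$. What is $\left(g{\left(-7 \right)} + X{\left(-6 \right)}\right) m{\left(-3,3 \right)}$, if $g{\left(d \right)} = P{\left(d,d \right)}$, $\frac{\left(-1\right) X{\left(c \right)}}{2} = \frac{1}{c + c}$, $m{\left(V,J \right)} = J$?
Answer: $\frac{13}{2} \approx 6.5$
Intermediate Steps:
$X{\left(c \right)} = - \frac{1}{c}$ ($X{\left(c \right)} = - \frac{2}{c + c} = - \frac{2}{2 c} = - 2 \frac{1}{2 c} = - \frac{1}{c}$)
$g{\left(d \right)} = 2$
$\left(g{\left(-7 \right)} + X{\left(-6 \right)}\right) m{\left(-3,3 \right)} = \left(2 - \frac{1}{-6}\right) 3 = \left(2 - - \frac{1}{6}\right) 3 = \left(2 + \frac{1}{6}\right) 3 = \frac{13}{6} \cdot 3 = \frac{13}{2}$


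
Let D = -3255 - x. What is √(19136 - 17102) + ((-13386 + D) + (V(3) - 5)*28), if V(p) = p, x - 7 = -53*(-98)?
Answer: -21898 + 3*√226 ≈ -21853.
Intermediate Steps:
x = 5201 (x = 7 - 53*(-98) = 7 + 5194 = 5201)
D = -8456 (D = -3255 - 1*5201 = -3255 - 5201 = -8456)
√(19136 - 17102) + ((-13386 + D) + (V(3) - 5)*28) = √(19136 - 17102) + ((-13386 - 8456) + (3 - 5)*28) = √2034 + (-21842 - 2*28) = 3*√226 + (-21842 - 56) = 3*√226 - 21898 = -21898 + 3*√226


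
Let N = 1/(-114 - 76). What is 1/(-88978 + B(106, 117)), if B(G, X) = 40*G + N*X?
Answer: -190/16100337 ≈ -1.1801e-5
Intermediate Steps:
N = -1/190 (N = 1/(-190) = -1/190 ≈ -0.0052632)
B(G, X) = 40*G - X/190
1/(-88978 + B(106, 117)) = 1/(-88978 + (40*106 - 1/190*117)) = 1/(-88978 + (4240 - 117/190)) = 1/(-88978 + 805483/190) = 1/(-16100337/190) = -190/16100337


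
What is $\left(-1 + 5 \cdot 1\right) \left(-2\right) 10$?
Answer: $-80$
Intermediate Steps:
$\left(-1 + 5 \cdot 1\right) \left(-2\right) 10 = \left(-1 + 5\right) \left(-2\right) 10 = 4 \left(-2\right) 10 = \left(-8\right) 10 = -80$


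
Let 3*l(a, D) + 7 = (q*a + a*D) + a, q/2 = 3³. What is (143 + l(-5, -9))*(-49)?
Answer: -3136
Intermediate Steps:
q = 54 (q = 2*3³ = 2*27 = 54)
l(a, D) = -7/3 + 55*a/3 + D*a/3 (l(a, D) = -7/3 + ((54*a + a*D) + a)/3 = -7/3 + ((54*a + D*a) + a)/3 = -7/3 + (55*a + D*a)/3 = -7/3 + (55*a/3 + D*a/3) = -7/3 + 55*a/3 + D*a/3)
(143 + l(-5, -9))*(-49) = (143 + (-7/3 + (55/3)*(-5) + (⅓)*(-9)*(-5)))*(-49) = (143 + (-7/3 - 275/3 + 15))*(-49) = (143 - 79)*(-49) = 64*(-49) = -3136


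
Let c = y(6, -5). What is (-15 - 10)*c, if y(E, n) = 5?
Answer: -125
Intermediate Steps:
c = 5
(-15 - 10)*c = (-15 - 10)*5 = -25*5 = -125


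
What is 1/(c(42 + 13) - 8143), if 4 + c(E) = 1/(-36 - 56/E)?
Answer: -2036/16587347 ≈ -0.00012274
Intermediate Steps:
c(E) = -4 + 1/(-36 - 56/E)
1/(c(42 + 13) - 8143) = 1/((-224 - 145*(42 + 13))/(4*(14 + 9*(42 + 13))) - 8143) = 1/((-224 - 145*55)/(4*(14 + 9*55)) - 8143) = 1/((-224 - 7975)/(4*(14 + 495)) - 8143) = 1/((¼)*(-8199)/509 - 8143) = 1/((¼)*(1/509)*(-8199) - 8143) = 1/(-8199/2036 - 8143) = 1/(-16587347/2036) = -2036/16587347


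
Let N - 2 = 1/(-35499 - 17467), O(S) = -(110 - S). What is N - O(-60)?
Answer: 9110151/52966 ≈ 172.00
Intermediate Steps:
O(S) = -110 + S
N = 105931/52966 (N = 2 + 1/(-35499 - 17467) = 2 + 1/(-52966) = 2 - 1/52966 = 105931/52966 ≈ 2.0000)
N - O(-60) = 105931/52966 - (-110 - 60) = 105931/52966 - 1*(-170) = 105931/52966 + 170 = 9110151/52966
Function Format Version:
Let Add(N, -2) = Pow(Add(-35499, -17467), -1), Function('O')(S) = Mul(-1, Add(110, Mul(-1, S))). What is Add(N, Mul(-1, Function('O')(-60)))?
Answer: Rational(9110151, 52966) ≈ 172.00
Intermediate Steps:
Function('O')(S) = Add(-110, S)
N = Rational(105931, 52966) (N = Add(2, Pow(Add(-35499, -17467), -1)) = Add(2, Pow(-52966, -1)) = Add(2, Rational(-1, 52966)) = Rational(105931, 52966) ≈ 2.0000)
Add(N, Mul(-1, Function('O')(-60))) = Add(Rational(105931, 52966), Mul(-1, Add(-110, -60))) = Add(Rational(105931, 52966), Mul(-1, -170)) = Add(Rational(105931, 52966), 170) = Rational(9110151, 52966)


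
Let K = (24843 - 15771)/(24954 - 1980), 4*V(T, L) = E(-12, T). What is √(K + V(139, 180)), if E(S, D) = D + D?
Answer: √83652710/1094 ≈ 8.3603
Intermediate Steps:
E(S, D) = 2*D
V(T, L) = T/2 (V(T, L) = (2*T)/4 = T/2)
K = 216/547 (K = 9072/22974 = 9072*(1/22974) = 216/547 ≈ 0.39488)
√(K + V(139, 180)) = √(216/547 + (½)*139) = √(216/547 + 139/2) = √(76465/1094) = √83652710/1094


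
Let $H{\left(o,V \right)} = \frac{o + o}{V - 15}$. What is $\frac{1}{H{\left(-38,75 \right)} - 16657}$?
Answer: $- \frac{15}{249874} \approx -6.003 \cdot 10^{-5}$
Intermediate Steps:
$H{\left(o,V \right)} = \frac{2 o}{-15 + V}$
$\frac{1}{H{\left(-38,75 \right)} - 16657} = \frac{1}{2 \left(-38\right) \frac{1}{-15 + 75} - 16657} = \frac{1}{2 \left(-38\right) \frac{1}{60} - 16657} = \frac{1}{- \frac{19}{15} - 16657} = \frac{1}{- \frac{249874}{15}} = - \frac{15}{249874}$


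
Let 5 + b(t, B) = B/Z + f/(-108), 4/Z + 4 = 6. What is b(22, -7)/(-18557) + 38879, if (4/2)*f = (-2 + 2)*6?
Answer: 1442955223/37114 ≈ 38879.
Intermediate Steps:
Z = 2 (Z = 4/(-4 + 6) = 4/2 = 4*(½) = 2)
f = 0 (f = ((-2 + 2)*6)/2 = (0*6)/2 = (½)*0 = 0)
b(t, B) = -5 + B/2 (b(t, B) = -5 + (B/2 + 0/(-108)) = -5 + (B*(½) + 0*(-1/108)) = -5 + (B/2 + 0) = -5 + B/2)
b(22, -7)/(-18557) + 38879 = (-5 + (½)*(-7))/(-18557) + 38879 = (-5 - 7/2)*(-1/18557) + 38879 = -17/2*(-1/18557) + 38879 = 17/37114 + 38879 = 1442955223/37114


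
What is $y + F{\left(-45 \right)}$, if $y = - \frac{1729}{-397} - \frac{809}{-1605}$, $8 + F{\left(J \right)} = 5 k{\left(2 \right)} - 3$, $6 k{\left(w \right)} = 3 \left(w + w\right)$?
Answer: $\frac{2459033}{637185} \approx 3.8592$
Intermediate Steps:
$k{\left(w \right)} = w$ ($k{\left(w \right)} = \frac{3 \left(w + w\right)}{6} = \frac{3 \cdot 2 w}{6} = \frac{6 w}{6} = w$)
$F{\left(J \right)} = -1$ ($F{\left(J \right)} = -8 + \left(5 \cdot 2 - 3\right) = -8 + \left(10 - 3\right) = -8 + 7 = -1$)
$y = \frac{3096218}{637185}$ ($y = \left(-1729\right) \left(- \frac{1}{397}\right) - - \frac{809}{1605} = \frac{1729}{397} + \frac{809}{1605} = \frac{3096218}{637185} \approx 4.8592$)
$y + F{\left(-45 \right)} = \frac{3096218}{637185} - 1 = \frac{2459033}{637185}$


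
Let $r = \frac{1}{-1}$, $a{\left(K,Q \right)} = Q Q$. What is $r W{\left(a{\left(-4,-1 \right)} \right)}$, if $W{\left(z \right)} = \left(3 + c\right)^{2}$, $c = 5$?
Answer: $-64$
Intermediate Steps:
$a{\left(K,Q \right)} = Q^{2}$
$r = -1$
$W{\left(z \right)} = 64$ ($W{\left(z \right)} = \left(3 + 5\right)^{2} = 8^{2} = 64$)
$r W{\left(a{\left(-4,-1 \right)} \right)} = \left(-1\right) 64 = -64$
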